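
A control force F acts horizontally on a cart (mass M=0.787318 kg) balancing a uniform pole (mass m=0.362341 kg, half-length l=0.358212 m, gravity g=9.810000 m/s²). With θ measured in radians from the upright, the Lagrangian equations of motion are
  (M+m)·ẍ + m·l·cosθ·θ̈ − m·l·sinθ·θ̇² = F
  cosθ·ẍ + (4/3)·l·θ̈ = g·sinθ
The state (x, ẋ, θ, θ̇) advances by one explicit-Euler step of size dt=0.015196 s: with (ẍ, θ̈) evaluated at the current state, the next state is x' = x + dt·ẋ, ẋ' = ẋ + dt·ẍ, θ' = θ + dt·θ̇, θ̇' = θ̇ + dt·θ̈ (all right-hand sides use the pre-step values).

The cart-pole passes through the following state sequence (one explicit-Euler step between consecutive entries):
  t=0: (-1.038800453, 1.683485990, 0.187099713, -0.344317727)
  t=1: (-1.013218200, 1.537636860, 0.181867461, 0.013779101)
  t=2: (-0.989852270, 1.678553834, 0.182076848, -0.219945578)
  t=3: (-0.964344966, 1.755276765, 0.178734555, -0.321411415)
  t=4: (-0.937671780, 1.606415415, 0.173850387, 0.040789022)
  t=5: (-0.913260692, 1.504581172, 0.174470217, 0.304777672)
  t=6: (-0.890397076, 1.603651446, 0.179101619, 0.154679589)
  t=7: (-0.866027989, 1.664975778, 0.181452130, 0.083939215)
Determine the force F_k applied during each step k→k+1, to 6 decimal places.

F_0 = -8.031869 N
F_1 = 8.697713 N
F_2 = 4.951032 N
F_3 = -8.220135 N
F_4 = -5.483505 N
F_5 = 6.230523 N
F_6 = 4.044406 N

step 0→1:
  ẍ = (ẋ'−ẋ)/dt = (1.537636860−1.683485990)/0.015196 = -9.597863
  θ̈ = (θ̇'−θ̇)/dt = (0.013779101−-0.344317727)/0.015196 = 23.565203
  sinθ=0.186010, cosθ=0.982548
  F = (M+m)·ẍ + m·l·cosθ·θ̈ − m·l·sinθ·θ̇² = -11.034270 + 3.005263 − 0.002862 = -8.031869
step 1→2:
  ẍ = (ẋ'−ẋ)/dt = (1.678553834−1.537636860)/0.015196 = 9.273294
  θ̈ = (θ̇'−θ̇)/dt = (-0.219945578−0.013779101)/0.015196 = -15.380671
  sinθ=0.180867, cosθ=0.983508
  F = (M+m)·ẍ + m·l·cosθ·θ̈ − m·l·sinθ·θ̇² = 10.661126 + -1.963408 − 0.000004 = 8.697713
step 2→3:
  ẍ = (ẋ'−ẋ)/dt = (1.755276765−1.678553834)/0.015196 = 5.048890
  θ̈ = (θ̇'−θ̇)/dt = (-0.321411415−-0.219945578)/0.015196 = -6.677141
  sinθ=0.181072, cosθ=0.983470
  F = (M+m)·ẍ + m·l·cosθ·θ̈ − m·l·sinθ·θ̇² = 5.804502 + -0.852333 − 0.001137 = 4.951032
step 3→4:
  ẍ = (ẋ'−ẋ)/dt = (1.606415415−1.755276765)/0.015196 = -9.796088
  θ̈ = (θ̇'−θ̇)/dt = (0.040789022−-0.321411415)/0.015196 = 23.835249
  sinθ=0.177784, cosθ=0.984069
  F = (M+m)·ẍ + m·l·cosθ·θ̈ − m·l·sinθ·θ̇² = -11.262161 + 3.044409 − 0.002384 = -8.220135
step 4→5:
  ẍ = (ẋ'−ẋ)/dt = (1.504581172−1.606415415)/0.015196 = -6.701385
  θ̈ = (θ̇'−θ̇)/dt = (0.304777672−0.040789022)/0.015196 = 17.372246
  sinθ=0.172976, cosθ=0.984926
  F = (M+m)·ẍ + m·l·cosθ·θ̈ − m·l·sinθ·θ̇² = -7.704307 + 2.220840 − 0.000037 = -5.483505
step 5→6:
  ẍ = (ẋ'−ẋ)/dt = (1.603651446−1.504581172)/0.015196 = 6.519497
  θ̈ = (θ̇'−θ̇)/dt = (0.154679589−0.304777672)/0.015196 = -9.877473
  sinθ=0.173586, cosθ=0.984819
  F = (M+m)·ẍ + m·l·cosθ·θ̈ − m·l·sinθ·θ̇² = 7.495198 + -1.262582 − 0.002093 = 6.230523
step 6→7:
  ẍ = (ẋ'−ẋ)/dt = (1.664975778−1.603651446)/0.015196 = 4.035557
  θ̈ = (θ̇'−θ̇)/dt = (0.083939215−0.154679589)/0.015196 = -4.655197
  sinθ=0.178146, cosθ=0.984004
  F = (M+m)·ẍ + m·l·cosθ·θ̈ − m·l·sinθ·θ̇² = 4.639515 + -0.594556 − 0.000553 = 4.044406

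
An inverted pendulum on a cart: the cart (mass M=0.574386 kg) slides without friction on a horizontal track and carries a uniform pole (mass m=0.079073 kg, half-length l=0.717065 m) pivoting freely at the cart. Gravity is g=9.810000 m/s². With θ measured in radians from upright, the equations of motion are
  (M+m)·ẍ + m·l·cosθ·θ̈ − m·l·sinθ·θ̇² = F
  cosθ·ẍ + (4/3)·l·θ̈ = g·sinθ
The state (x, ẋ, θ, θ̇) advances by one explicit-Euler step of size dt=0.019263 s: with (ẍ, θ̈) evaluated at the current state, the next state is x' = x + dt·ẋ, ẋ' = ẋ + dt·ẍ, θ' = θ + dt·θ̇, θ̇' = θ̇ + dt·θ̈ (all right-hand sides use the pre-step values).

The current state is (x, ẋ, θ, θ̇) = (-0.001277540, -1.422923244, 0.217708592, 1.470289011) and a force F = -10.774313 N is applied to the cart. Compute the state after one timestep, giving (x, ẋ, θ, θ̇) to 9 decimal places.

(-0.028687310, -1.773721871, 0.246030769, 1.871229843)

sinθ=0.215992873, cosθ=0.976394940
temp = (F + m·l·θ̇²·sinθ)/(M+m) = (-10.774313 + 0.026474733)/0.653459 = -16.447609211
θ̈ = (g·sinθ − cosθ·temp)/(l·(4/3 − m·cos²θ/(M+m))) = 20.814038955
ẍ = temp − m·l·θ̈·cosθ/(M+m) = -18.211006953
Euler: x'=-0.001277540+0.019263·-1.422923244=-0.028687310, ẋ'=-1.422923244+0.019263·-18.211006953=-1.773721871
       θ'=0.217708592+0.019263·1.470289011=0.246030769, θ̇'=1.470289011+0.019263·20.814038955=1.871229843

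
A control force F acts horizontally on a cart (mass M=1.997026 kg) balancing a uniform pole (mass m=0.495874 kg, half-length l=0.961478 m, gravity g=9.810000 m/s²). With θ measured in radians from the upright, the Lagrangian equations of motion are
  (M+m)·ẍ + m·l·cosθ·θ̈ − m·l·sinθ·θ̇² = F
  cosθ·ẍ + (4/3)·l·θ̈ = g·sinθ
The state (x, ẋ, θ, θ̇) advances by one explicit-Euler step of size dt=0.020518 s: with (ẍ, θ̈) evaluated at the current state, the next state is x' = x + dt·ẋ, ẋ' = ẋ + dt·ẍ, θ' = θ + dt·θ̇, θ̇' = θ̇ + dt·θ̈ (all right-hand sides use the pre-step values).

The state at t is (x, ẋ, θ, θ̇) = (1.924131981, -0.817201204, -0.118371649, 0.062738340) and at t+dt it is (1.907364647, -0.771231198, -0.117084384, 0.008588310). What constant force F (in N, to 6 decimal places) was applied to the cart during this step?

F = 4.336028 N

ẍ = (ẋ'−ẋ)/dt = (-0.771231198−-0.817201204)/0.020518 = 2.240472
θ̈ = (θ̇'−θ̇)/dt = (0.008588310−0.062738340)/0.020518 = -2.639148
sinθ=-0.118095, cosθ=0.993002
F = (M+m)·ẍ + m·l·cosθ·θ̈ − m·l·sinθ·θ̇² = 5.585273 + -1.249466 − -0.000222 = 4.336028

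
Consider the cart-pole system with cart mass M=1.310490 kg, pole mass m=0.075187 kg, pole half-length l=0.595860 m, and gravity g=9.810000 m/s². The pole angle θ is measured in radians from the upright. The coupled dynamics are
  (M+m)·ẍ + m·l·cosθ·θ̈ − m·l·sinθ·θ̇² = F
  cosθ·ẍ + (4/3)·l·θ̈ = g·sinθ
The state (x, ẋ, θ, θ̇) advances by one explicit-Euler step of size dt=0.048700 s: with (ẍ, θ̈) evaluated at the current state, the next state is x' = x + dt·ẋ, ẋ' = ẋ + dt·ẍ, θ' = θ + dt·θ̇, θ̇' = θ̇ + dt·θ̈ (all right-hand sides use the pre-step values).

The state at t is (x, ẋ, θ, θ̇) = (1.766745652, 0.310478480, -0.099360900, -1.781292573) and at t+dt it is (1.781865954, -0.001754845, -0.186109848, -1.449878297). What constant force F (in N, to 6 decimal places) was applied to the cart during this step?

F = -8.566599 N

ẍ = (ẋ'−ẋ)/dt = (-0.001754845−0.310478480)/0.048700 = -6.411362
θ̈ = (θ̇'−θ̇)/dt = (-1.449878297−-1.781292573)/0.048700 = 6.805221
sinθ=-0.099197, cosθ=0.995068
F = (M+m)·ẍ + m·l·cosθ·θ̈ − m·l·sinθ·θ̇² = -8.884077 + 0.303376 − -0.014101 = -8.566599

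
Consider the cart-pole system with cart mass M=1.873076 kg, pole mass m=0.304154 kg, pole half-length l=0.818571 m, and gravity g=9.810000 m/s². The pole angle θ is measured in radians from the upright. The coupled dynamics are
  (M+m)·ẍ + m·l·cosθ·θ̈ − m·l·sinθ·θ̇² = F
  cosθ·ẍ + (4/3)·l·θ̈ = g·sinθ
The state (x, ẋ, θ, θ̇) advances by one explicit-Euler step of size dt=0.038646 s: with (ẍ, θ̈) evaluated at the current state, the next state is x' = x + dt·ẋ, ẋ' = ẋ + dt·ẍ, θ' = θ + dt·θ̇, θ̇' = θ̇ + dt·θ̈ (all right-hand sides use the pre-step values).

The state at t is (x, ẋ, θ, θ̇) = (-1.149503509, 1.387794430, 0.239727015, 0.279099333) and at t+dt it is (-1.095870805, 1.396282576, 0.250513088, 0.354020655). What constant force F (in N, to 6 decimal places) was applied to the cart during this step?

F = 0.942466 N

ẍ = (ẋ'−ẋ)/dt = (1.396282576−1.387794430)/0.038646 = 0.219638
θ̈ = (θ̇'−θ̇)/dt = (0.354020655−0.279099333)/0.038646 = 1.938657
sinθ=0.237437, cosθ=0.971403
F = (M+m)·ẍ + m·l·cosθ·θ̈ − m·l·sinθ·θ̇² = 0.478203 + 0.468868 − 0.004605 = 0.942466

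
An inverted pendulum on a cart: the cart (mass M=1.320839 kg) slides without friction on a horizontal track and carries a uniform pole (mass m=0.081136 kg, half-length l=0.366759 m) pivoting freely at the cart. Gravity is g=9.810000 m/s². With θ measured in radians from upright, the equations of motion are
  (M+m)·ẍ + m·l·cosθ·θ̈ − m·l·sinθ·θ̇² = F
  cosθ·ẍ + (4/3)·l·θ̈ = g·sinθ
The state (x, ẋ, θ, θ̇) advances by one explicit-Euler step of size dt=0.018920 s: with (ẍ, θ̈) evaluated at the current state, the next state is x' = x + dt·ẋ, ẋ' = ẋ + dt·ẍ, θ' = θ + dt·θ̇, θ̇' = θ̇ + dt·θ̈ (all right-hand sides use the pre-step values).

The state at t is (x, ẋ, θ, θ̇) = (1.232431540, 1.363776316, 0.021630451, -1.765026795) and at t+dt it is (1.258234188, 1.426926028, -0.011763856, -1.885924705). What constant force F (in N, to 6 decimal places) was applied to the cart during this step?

ẍ = (ẋ'−ẋ)/dt = (1.426926028−1.363776316)/0.018920 = 3.337723
θ̈ = (θ̇'−θ̇)/dt = (-1.885924705−-1.765026795)/0.018920 = -6.389953
sinθ=0.021629, cosθ=0.999766
F = (M+m)·ẍ + m·l·cosθ·θ̈ − m·l·sinθ·θ̇² = 4.679404 + -0.190104 − 0.002005 = 4.487295

F = 4.487295 N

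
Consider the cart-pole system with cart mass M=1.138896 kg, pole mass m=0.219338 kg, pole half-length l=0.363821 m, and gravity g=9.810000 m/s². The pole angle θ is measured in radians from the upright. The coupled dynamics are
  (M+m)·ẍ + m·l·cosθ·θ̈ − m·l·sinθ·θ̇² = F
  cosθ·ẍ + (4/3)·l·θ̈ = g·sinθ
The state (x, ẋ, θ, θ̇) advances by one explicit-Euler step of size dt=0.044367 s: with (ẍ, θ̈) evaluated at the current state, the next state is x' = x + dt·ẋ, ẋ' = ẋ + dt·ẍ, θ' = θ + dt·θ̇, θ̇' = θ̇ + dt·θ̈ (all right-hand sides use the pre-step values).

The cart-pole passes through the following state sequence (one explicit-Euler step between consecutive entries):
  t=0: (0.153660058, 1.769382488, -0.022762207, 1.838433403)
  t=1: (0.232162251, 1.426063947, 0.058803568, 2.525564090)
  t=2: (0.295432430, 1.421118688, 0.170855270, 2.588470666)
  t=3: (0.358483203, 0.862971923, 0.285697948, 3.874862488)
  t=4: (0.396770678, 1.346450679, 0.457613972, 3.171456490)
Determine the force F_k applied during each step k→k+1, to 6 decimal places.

step 0→1:
  ẍ = (ẋ'−ẋ)/dt = (1.426063947−1.769382488)/0.044367 = -7.738151
  θ̈ = (θ̇'−θ̇)/dt = (2.525564090−1.838433403)/0.044367 = 15.487427
  sinθ=-0.022760, cosθ=0.999741
  F = (M+m)·ẍ + m·l·cosθ·θ̈ − m·l·sinθ·θ̇² = -10.510220 + 1.235573 − -0.006139 = -9.268508
step 1→2:
  ẍ = (ẋ'−ẋ)/dt = (1.421118688−1.426063947)/0.044367 = -0.111463
  θ̈ = (θ̇'−θ̇)/dt = (2.588470666−2.525564090)/0.044367 = 1.417869
  sinθ=0.058770, cosθ=0.998272
  F = (M+m)·ẍ + m·l·cosθ·θ̈ − m·l·sinθ·θ̇² = -0.151392 + 0.112950 − 0.029914 = -0.068356
step 2→3:
  ẍ = (ẋ'−ẋ)/dt = (0.862971923−1.421118688)/0.044367 = -12.580223
  θ̈ = (θ̇'−θ̇)/dt = (3.874862488−2.588470666)/0.044367 = 28.994339
  sinθ=0.170025, cosθ=0.985440
  F = (M+m)·ẍ + m·l·cosθ·θ̈ − m·l·sinθ·θ̇² = -17.086887 + 2.280053 − 0.090908 = -14.897742
step 3→4:
  ẍ = (ẋ'−ẋ)/dt = (1.346450679−0.862971923)/0.044367 = 10.897260
  θ̈ = (θ̇'−θ̇)/dt = (3.171456490−3.874862488)/0.044367 = -15.854261
  sinθ=0.281827, cosθ=0.959465
  F = (M+m)·ẍ + m·l·cosθ·θ̈ − m·l·sinθ·θ̇² = 14.801030 + -1.213883 − 0.337674 = 13.249473

F_0 = -9.268508 N
F_1 = -0.068356 N
F_2 = -14.897742 N
F_3 = 13.249473 N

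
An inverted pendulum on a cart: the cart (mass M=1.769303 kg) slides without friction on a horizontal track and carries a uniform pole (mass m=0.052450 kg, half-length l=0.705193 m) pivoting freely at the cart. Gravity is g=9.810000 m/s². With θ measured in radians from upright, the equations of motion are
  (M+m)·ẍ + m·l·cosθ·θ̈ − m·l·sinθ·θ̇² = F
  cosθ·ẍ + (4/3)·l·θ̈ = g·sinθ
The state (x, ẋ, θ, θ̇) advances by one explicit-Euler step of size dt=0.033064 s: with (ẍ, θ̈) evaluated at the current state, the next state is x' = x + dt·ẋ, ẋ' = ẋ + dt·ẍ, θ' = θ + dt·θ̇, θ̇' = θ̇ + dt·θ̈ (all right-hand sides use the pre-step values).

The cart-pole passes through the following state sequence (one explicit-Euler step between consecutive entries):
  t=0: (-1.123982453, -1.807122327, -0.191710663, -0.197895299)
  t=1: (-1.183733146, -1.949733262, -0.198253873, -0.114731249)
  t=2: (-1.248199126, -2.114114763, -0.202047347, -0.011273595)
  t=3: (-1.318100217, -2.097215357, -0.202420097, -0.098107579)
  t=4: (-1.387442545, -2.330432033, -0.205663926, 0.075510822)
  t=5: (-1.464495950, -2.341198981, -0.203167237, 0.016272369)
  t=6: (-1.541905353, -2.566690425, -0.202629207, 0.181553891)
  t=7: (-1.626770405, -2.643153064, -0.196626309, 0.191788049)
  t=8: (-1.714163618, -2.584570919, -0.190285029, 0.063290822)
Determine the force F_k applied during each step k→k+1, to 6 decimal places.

F_0 = -7.765942 N
F_1 = -8.943493 N
F_2 = 0.835959 N
F_3 = -12.659395 N
F_4 = -0.658063 N
F_5 = -12.242985 N
F_6 = -4.201462 N
F_7 = 3.087037 N

step 0→1:
  ẍ = (ẋ'−ẋ)/dt = (-1.949733262−-1.807122327)/0.033064 = -4.313179
  θ̈ = (θ̇'−θ̇)/dt = (-0.114731249−-0.197895299)/0.033064 = 2.515245
  sinθ=-0.190538, cosθ=0.981680
  F = (M+m)·ẍ + m·l·cosθ·θ̈ − m·l·sinθ·θ̇² = -7.857546 + 0.091328 − -0.000276 = -7.765942
step 1→2:
  ẍ = (ẋ'−ẋ)/dt = (-2.114114763−-1.949733262)/0.033064 = -4.971616
  θ̈ = (θ̇'−θ̇)/dt = (-0.011273595−-0.114731249)/0.033064 = 3.129012
  sinθ=-0.196958, cosθ=0.980412
  F = (M+m)·ẍ + m·l·cosθ·θ̈ − m·l·sinθ·θ̇² = -9.057056 + 0.113467 − -0.000096 = -8.943493
step 2→3:
  ẍ = (ẋ'−ẋ)/dt = (-2.097215357−-2.114114763)/0.033064 = 0.511112
  θ̈ = (θ̇'−θ̇)/dt = (-0.098107579−-0.011273595)/0.033064 = -2.626240
  sinθ=-0.200675, cosθ=0.979658
  F = (M+m)·ẍ + m·l·cosθ·θ̈ − m·l·sinθ·θ̇² = 0.931120 + -0.095162 − -0.000001 = 0.835959
step 3→4:
  ẍ = (ẋ'−ẋ)/dt = (-2.330432033−-2.097215357)/0.033064 = -7.053492
  θ̈ = (θ̇'−θ̇)/dt = (0.075510822−-0.098107579)/0.033064 = 5.250980
  sinθ=-0.201041, cosθ=0.979583
  F = (M+m)·ẍ + m·l·cosθ·θ̈ − m·l·sinθ·θ̇² = -12.849721 + 0.190255 − -0.000072 = -12.659395
step 4→5:
  ẍ = (ẋ'−ẋ)/dt = (-2.341198981−-2.330432033)/0.033064 = -0.325640
  θ̈ = (θ̇'−θ̇)/dt = (0.016272369−0.075510822)/0.033064 = -1.791630
  sinθ=-0.204217, cosθ=0.978926
  F = (M+m)·ẍ + m·l·cosθ·θ̈ − m·l·sinθ·θ̇² = -0.593235 + -0.064871 − -0.000043 = -0.658063
step 5→6:
  ẍ = (ẋ'−ẋ)/dt = (-2.566690425−-2.341198981)/0.033064 = -6.819848
  θ̈ = (θ̇'−θ̇)/dt = (0.181553891−0.016272369)/0.033064 = 4.998836
  sinθ=-0.201772, cosθ=0.979432
  F = (M+m)·ẍ + m·l·cosθ·θ̈ − m·l·sinθ·θ̇² = -12.424078 + 0.181091 − -0.000002 = -12.242985
step 6→7:
  ẍ = (ẋ'−ẋ)/dt = (-2.643153064−-2.566690425)/0.033064 = -2.312565
  θ̈ = (θ̇'−θ̇)/dt = (0.191788049−0.181553891)/0.033064 = 0.309526
  sinθ=-0.201245, cosθ=0.979541
  F = (M+m)·ẍ + m·l·cosθ·θ̈ − m·l·sinθ·θ̇² = -4.212922 + 0.011214 − -0.000245 = -4.201462
step 7→8:
  ẍ = (ẋ'−ẋ)/dt = (-2.584570919−-2.643153064)/0.033064 = 1.771780
  θ̈ = (θ̇'−θ̇)/dt = (0.063290822−0.191788049)/0.033064 = -3.886318
  sinθ=-0.195362, cosθ=0.980731
  F = (M+m)·ẍ + m·l·cosθ·θ̈ − m·l·sinθ·θ̇² = 3.227746 + -0.140975 − -0.000266 = 3.087037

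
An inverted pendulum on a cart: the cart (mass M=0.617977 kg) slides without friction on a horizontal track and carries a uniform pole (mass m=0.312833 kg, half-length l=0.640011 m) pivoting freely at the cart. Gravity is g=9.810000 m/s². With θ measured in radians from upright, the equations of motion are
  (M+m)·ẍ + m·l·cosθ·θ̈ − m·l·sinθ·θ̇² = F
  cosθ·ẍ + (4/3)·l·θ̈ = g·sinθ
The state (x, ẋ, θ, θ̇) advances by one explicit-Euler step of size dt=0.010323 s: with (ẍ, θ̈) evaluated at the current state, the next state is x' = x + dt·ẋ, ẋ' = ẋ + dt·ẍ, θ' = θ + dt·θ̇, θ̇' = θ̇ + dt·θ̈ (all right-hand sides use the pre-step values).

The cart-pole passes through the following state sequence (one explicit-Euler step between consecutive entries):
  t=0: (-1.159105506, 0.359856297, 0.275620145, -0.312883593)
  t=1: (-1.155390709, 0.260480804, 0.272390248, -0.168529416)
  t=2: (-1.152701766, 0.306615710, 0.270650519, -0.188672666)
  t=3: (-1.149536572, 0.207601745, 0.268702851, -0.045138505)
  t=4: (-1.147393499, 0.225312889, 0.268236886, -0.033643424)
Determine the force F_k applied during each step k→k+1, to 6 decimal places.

F_0 = -6.271775 N
F_1 = 3.782110 N
F_2 = -6.247320 N
F_3 = 1.811829 N

step 0→1:
  ẍ = (ẋ'−ẋ)/dt = (0.260480804−0.359856297)/0.010323 = -9.626610
  θ̈ = (θ̇'−θ̇)/dt = (-0.168529416−-0.312883593)/0.010323 = 13.983743
  sinθ=0.272144, cosθ=0.962257
  F = (M+m)·ẍ + m·l·cosθ·θ̈ − m·l·sinθ·θ̇² = -8.960545 + 2.694104 − 0.005334 = -6.271775
step 1→2:
  ẍ = (ẋ'−ẋ)/dt = (0.306615710−0.260480804)/0.010323 = 4.469137
  θ̈ = (θ̇'−θ̇)/dt = (-0.188672666−-0.168529416)/0.010323 = -1.951298
  sinθ=0.269034, cosθ=0.963131
  F = (M+m)·ẍ + m·l·cosθ·θ̈ − m·l·sinθ·θ̇² = 4.159918 + -0.376278 − 0.001530 = 3.782110
step 2→3:
  ẍ = (ẋ'−ẋ)/dt = (0.207601745−0.306615710)/0.010323 = -9.591588
  θ̈ = (θ̇'−θ̇)/dt = (-0.045138505−-0.188672666)/0.010323 = 13.904307
  sinθ=0.267358, cosθ=0.963597
  F = (M+m)·ẍ + m·l·cosθ·θ̈ − m·l·sinθ·θ̇² = -8.927946 + 2.682532 − 0.001906 = -6.247320
step 3→4:
  ẍ = (ẋ'−ẋ)/dt = (0.225312889−0.207601745)/0.010323 = 1.715697
  θ̈ = (θ̇'−θ̇)/dt = (-0.033643424−-0.045138505)/0.010323 = 1.113541
  sinθ=0.265481, cosθ=0.964116
  F = (M+m)·ẍ + m·l·cosθ·θ̈ − m·l·sinθ·θ̇² = 1.596988 + 0.214949 − 0.000108 = 1.811829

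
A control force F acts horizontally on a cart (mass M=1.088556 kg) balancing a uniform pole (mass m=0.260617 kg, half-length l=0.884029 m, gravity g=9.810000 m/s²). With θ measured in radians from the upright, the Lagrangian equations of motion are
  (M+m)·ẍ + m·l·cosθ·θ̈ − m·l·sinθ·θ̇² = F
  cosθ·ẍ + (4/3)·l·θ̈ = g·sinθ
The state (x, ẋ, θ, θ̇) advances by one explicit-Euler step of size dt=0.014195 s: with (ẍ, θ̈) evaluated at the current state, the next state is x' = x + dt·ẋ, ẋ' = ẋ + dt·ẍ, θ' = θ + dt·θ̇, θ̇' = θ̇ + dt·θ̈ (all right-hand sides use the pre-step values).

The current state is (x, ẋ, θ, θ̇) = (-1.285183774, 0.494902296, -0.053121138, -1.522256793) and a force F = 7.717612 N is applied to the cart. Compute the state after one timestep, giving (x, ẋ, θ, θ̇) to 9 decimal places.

(-1.278158636, 0.590714474, -0.074729573, -1.609700889)

sinθ=-0.053096158, cosθ=0.998589404
temp = (F + m·l·θ̇²·sinθ)/(M+m) = (7.717612 + -0.028347071)/1.349173 = 5.699243113
θ̈ = (g·sinθ − cosθ·temp)/(l·(4/3 − m·cos²θ/(M+m))) = -6.160204012
ẍ = temp − m·l·θ̈·cosθ/(M+m) = 6.749713129
Euler: x'=-1.285183774+0.014195·0.494902296=-1.278158636, ẋ'=0.494902296+0.014195·6.749713129=0.590714474
       θ'=-0.053121138+0.014195·-1.522256793=-0.074729573, θ̇'=-1.522256793+0.014195·-6.160204012=-1.609700889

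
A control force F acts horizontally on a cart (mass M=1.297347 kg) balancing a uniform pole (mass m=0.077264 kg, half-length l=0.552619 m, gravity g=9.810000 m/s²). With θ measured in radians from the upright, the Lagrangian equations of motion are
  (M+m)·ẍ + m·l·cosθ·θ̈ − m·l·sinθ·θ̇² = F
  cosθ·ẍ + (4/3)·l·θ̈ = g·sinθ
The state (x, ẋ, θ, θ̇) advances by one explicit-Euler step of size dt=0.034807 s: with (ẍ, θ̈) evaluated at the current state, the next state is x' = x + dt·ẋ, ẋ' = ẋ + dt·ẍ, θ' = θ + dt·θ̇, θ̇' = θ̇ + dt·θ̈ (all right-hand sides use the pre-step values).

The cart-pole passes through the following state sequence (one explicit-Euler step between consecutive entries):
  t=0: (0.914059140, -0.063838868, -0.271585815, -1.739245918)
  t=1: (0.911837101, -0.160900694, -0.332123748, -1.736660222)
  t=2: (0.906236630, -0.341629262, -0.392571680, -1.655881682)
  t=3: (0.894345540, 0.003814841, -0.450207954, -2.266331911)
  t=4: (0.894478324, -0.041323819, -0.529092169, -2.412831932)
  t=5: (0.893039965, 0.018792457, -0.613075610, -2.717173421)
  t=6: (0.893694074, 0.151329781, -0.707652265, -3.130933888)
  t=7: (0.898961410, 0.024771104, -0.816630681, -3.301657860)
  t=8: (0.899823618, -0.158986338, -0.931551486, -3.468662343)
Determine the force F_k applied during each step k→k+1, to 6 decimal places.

F_0 = -3.795498 N
F_1 = -7.001737 N
F_2 = 12.995325 N
F_3 = -1.849005 N
F_4 = 2.177316 N
F_5 = 5.000474 N
F_6 = -4.885162 N
F_7 = -7.058048 N

step 0→1:
  ẍ = (ẋ'−ẋ)/dt = (-0.160900694−-0.063838868)/0.034807 = -2.788572
  θ̈ = (θ̇'−θ̇)/dt = (-1.736660222−-1.739245918)/0.034807 = 0.074287
  sinθ=-0.268259, cosθ=0.963347
  F = (M+m)·ẍ + m·l·cosθ·θ̈ − m·l·sinθ·θ̇² = -3.833202 + 0.003056 − -0.034648 = -3.795498
step 1→2:
  ẍ = (ẋ'−ẋ)/dt = (-0.341629262−-0.160900694)/0.034807 = -5.192305
  θ̈ = (θ̇'−θ̇)/dt = (-1.655881682−-1.736660222)/0.034807 = 2.320756
  sinθ=-0.326051, cosθ=0.945352
  F = (M+m)·ẍ + m·l·cosθ·θ̈ − m·l·sinθ·θ̇² = -7.137400 + 0.093675 − -0.041987 = -7.001737
step 2→3:
  ẍ = (ẋ'−ẋ)/dt = (0.003814841−-0.341629262)/0.034807 = 9.924558
  θ̈ = (θ̇'−θ̇)/dt = (-2.266331911−-1.655881682)/0.034807 = -17.538145
  sinθ=-0.382566, cosθ=0.923928
  F = (M+m)·ẍ + m·l·cosθ·θ̈ − m·l·sinθ·θ̇² = 13.642407 + -0.691871 − -0.044789 = 12.995325
step 3→4:
  ẍ = (ẋ'−ẋ)/dt = (-0.041323819−0.003814841)/0.034807 = -1.296827
  θ̈ = (θ̇'−θ̇)/dt = (-2.412831932−-2.266331911)/0.034807 = -4.208924
  sinθ=-0.435153, cosθ=0.900357
  F = (M+m)·ẍ + m·l·cosθ·θ̈ − m·l·sinθ·θ̇² = -1.782633 + -0.161804 − -0.095432 = -1.849005
step 4→5:
  ẍ = (ẋ'−ẋ)/dt = (0.018792457−-0.041323819)/0.034807 = 1.727132
  θ̈ = (θ̇'−θ̇)/dt = (-2.717173421−-2.412831932)/0.034807 = -8.743686
  sinθ=-0.504750, cosθ=0.863266
  F = (M+m)·ẍ + m·l·cosθ·θ̈ − m·l·sinθ·θ̇² = 2.374134 + -0.322286 − -0.125468 = 2.177316
step 5→6:
  ẍ = (ẋ'−ẋ)/dt = (0.151329781−0.018792457)/0.034807 = 3.807778
  θ̈ = (θ̇'−θ̇)/dt = (-3.130933888−-2.717173421)/0.034807 = -11.887277
  sinθ=-0.575386, cosθ=0.817882
  F = (M+m)·ẍ + m·l·cosθ·θ̈ − m·l·sinθ·θ̇² = 5.234213 + -0.415122 − -0.181383 = 5.000474
step 6→7:
  ẍ = (ẋ'−ẋ)/dt = (0.024771104−0.151329781)/0.034807 = -3.636012
  θ̈ = (θ̇'−θ̇)/dt = (-3.301657860−-3.130933888)/0.034807 = -4.904875
  sinθ=-0.650052, cosθ=0.759890
  F = (M+m)·ẍ + m·l·cosθ·θ̈ − m·l·sinθ·θ̇² = -4.998102 + -0.159141 − -0.272081 = -4.885162
step 7→8:
  ẍ = (ẋ'−ẋ)/dt = (-0.158986338−0.024771104)/0.034807 = -5.279324
  θ̈ = (θ̇'−θ̇)/dt = (-3.468662343−-3.301657860)/0.034807 = -4.798014
  sinθ=-0.728843, cosθ=0.684681
  F = (M+m)·ẍ + m·l·cosθ·θ̈ − m·l·sinθ·θ̇² = -7.257017 + -0.140266 − -0.339235 = -7.058048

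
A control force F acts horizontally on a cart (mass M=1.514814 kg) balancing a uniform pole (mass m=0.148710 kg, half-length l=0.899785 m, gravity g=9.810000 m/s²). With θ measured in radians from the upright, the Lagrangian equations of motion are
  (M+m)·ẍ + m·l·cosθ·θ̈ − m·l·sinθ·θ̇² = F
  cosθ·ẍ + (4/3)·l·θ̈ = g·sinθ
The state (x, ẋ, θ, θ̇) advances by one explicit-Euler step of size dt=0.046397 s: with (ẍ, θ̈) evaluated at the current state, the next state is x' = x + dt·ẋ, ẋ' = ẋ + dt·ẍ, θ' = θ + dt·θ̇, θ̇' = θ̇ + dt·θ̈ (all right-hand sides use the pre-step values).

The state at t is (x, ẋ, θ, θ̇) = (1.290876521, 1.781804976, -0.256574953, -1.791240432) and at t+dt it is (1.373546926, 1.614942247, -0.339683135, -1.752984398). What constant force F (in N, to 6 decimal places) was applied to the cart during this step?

ẍ = (ẋ'−ẋ)/dt = (1.614942247−1.781804976)/0.046397 = -3.596412
θ̈ = (θ̇'−θ̇)/dt = (-1.752984398−-1.791240432)/0.046397 = 0.824537
sinθ=-0.253769, cosθ=0.967265
F = (M+m)·ẍ + m·l·cosθ·θ̈ − m·l·sinθ·θ̇² = -5.982718 + 0.106717 − -0.108950 = -5.767051

F = -5.767051 N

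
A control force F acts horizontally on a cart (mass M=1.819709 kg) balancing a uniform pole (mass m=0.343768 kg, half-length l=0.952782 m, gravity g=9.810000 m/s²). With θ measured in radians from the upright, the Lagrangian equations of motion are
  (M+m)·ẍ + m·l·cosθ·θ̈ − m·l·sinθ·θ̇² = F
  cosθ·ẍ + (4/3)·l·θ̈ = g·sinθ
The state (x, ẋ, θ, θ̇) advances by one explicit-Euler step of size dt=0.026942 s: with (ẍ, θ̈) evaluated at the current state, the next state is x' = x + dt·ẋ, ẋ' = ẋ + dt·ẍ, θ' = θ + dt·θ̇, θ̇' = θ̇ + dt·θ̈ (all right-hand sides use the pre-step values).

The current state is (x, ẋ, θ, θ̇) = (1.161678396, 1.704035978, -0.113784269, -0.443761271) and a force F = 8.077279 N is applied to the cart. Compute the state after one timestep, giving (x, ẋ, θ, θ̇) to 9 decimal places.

sinθ=-0.113538903, cosθ=0.993533551
temp = (F + m·l·θ̇²·sinθ)/(M+m) = (8.077279 + -0.007323227)/2.163477 = 3.730086233
θ̈ = (g·sinθ − cosθ·temp)/(l·(4/3 − m·cos²θ/(M+m))) = -4.299790307
ẍ = temp − m·l·θ̈·cosθ/(M+m) = 4.376836360
Euler: x'=1.161678396+0.026942·1.704035978=1.207588533, ẋ'=1.704035978+0.026942·4.376836360=1.821956703
       θ'=-0.113784269+0.026942·-0.443761271=-0.125740085, θ̇'=-0.443761271+0.026942·-4.299790307=-0.559606221

(1.207588533, 1.821956703, -0.125740085, -0.559606221)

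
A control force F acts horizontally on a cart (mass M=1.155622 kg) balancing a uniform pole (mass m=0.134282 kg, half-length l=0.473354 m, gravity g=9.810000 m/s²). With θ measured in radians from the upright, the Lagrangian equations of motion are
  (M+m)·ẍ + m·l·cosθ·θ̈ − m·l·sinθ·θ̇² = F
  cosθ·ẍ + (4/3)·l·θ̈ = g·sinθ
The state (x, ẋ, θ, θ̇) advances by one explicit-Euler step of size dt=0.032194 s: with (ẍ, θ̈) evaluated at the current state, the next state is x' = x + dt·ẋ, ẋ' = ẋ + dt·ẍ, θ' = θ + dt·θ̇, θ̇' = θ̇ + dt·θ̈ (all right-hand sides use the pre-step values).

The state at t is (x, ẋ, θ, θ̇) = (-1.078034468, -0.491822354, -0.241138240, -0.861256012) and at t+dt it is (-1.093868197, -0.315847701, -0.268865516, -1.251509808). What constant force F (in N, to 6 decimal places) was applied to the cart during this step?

F = 6.313752 N

ẍ = (ẋ'−ẋ)/dt = (-0.315847701−-0.491822354)/0.032194 = 5.466070
θ̈ = (θ̇'−θ̇)/dt = (-1.251509808−-0.861256012)/0.032194 = -12.121942
sinθ=-0.238808, cosθ=0.971067
F = (M+m)·ẍ + m·l·cosθ·θ̈ − m·l·sinθ·θ̇² = 7.050705 + -0.748213 − -0.011259 = 6.313752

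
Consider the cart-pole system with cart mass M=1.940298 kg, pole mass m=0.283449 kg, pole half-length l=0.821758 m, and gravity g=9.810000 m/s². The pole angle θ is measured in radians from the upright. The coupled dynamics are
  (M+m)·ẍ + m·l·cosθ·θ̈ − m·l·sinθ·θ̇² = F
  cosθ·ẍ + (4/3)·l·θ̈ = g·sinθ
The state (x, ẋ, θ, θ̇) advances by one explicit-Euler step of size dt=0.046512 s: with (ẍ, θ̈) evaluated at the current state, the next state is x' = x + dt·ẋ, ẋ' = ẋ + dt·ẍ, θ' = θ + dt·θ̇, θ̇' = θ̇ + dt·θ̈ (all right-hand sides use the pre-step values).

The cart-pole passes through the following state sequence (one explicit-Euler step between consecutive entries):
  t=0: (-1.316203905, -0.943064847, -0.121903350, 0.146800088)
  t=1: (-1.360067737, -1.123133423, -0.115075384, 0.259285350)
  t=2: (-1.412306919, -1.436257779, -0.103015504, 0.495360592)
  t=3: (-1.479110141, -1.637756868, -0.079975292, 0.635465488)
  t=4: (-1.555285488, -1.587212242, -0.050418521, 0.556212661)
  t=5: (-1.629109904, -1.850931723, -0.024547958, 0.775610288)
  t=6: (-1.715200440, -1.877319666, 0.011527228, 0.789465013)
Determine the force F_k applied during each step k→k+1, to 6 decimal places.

F_0 = -8.049368 N
F_1 = -13.794316 N
F_2 = -8.929921 N
F_3 = 2.028442 N
F_4 = -11.507523 N
F_5 = -1.188811 N

step 0→1:
  ẍ = (ẋ'−ẋ)/dt = (-1.123133423−-0.943064847)/0.046512 = -3.871443
  θ̈ = (θ̇'−θ̇)/dt = (0.259285350−0.146800088)/0.046512 = 2.418414
  sinθ=-0.121602, cosθ=0.992579
  F = (M+m)·ẍ + m·l·cosθ·θ̈ − m·l·sinθ·θ̇² = -8.609111 + 0.559132 − -0.000610 = -8.049368
step 1→2:
  ẍ = (ẋ'−ẋ)/dt = (-1.436257779−-1.123133423)/0.046512 = -6.732120
  θ̈ = (θ̇'−θ̇)/dt = (0.495360592−0.259285350)/0.046512 = 5.075577
  sinθ=-0.114822, cosθ=0.993386
  F = (M+m)·ẍ + m·l·cosθ·θ̈ − m·l·sinθ·θ̇² = -14.970531 + 1.174417 − -0.001798 = -13.794316
step 2→3:
  ẍ = (ẋ'−ẋ)/dt = (-1.637756868−-1.436257779)/0.046512 = -4.332196
  θ̈ = (θ̇'−θ̇)/dt = (0.635465488−0.495360592)/0.046512 = 3.012231
  sinθ=-0.102833, cosθ=0.994699
  F = (M+m)·ẍ + m·l·cosθ·θ̈ − m·l·sinθ·θ̇² = -9.633707 + 0.697909 − -0.005878 = -8.929921
step 3→4:
  ẍ = (ẋ'−ẋ)/dt = (-1.587212242−-1.637756868)/0.046512 = 1.086701
  θ̈ = (θ̇'−θ̇)/dt = (0.556212661−0.635465488)/0.046512 = -1.703922
  sinθ=-0.079890, cosθ=0.996804
  F = (M+m)·ẍ + m·l·cosθ·θ̈ − m·l·sinθ·θ̇² = 2.416548 + -0.395620 − -0.007514 = 2.028442
step 4→5:
  ẍ = (ẋ'−ẋ)/dt = (-1.850931723−-1.587212242)/0.046512 = -5.669923
  θ̈ = (θ̇'−θ̇)/dt = (0.775610288−0.556212661)/0.046512 = 4.717011
  sinθ=-0.050397, cosθ=0.998729
  F = (M+m)·ẍ + m·l·cosθ·θ̈ − m·l·sinθ·θ̇² = -12.608475 + 1.097321 − -0.003632 = -11.507523
step 5→6:
  ẍ = (ẋ'−ẋ)/dt = (-1.877319666−-1.850931723)/0.046512 = -0.567336
  θ̈ = (θ̇'−θ̇)/dt = (0.789465013−0.775610288)/0.046512 = 0.297874
  sinθ=-0.024545, cosθ=0.999699
  F = (M+m)·ẍ + m·l·cosθ·θ̈ − m·l·sinθ·θ̇² = -1.261612 + 0.069362 − -0.003439 = -1.188811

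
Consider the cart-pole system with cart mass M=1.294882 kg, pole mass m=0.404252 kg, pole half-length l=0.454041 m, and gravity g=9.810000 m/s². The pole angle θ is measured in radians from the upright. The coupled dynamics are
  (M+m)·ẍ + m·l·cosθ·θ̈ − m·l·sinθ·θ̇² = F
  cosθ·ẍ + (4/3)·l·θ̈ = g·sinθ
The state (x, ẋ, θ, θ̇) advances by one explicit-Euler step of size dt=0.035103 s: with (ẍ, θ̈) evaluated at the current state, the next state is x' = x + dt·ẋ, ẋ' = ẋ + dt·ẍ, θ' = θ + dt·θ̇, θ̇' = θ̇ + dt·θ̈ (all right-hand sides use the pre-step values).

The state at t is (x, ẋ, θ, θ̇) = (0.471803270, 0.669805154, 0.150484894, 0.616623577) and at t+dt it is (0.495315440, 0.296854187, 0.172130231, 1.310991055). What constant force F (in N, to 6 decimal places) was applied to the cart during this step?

F = -14.473186 N

ẍ = (ẋ'−ẋ)/dt = (0.296854187−0.669805154)/0.035103 = -10.624476
θ̈ = (θ̇'−θ̇)/dt = (1.310991055−0.616623577)/0.035103 = 19.780859
sinθ=0.149918, cosθ=0.988699
F = (M+m)·ẍ + m·l·cosθ·θ̈ − m·l·sinθ·θ̇² = -18.052408 + 3.589684 − 0.010463 = -14.473186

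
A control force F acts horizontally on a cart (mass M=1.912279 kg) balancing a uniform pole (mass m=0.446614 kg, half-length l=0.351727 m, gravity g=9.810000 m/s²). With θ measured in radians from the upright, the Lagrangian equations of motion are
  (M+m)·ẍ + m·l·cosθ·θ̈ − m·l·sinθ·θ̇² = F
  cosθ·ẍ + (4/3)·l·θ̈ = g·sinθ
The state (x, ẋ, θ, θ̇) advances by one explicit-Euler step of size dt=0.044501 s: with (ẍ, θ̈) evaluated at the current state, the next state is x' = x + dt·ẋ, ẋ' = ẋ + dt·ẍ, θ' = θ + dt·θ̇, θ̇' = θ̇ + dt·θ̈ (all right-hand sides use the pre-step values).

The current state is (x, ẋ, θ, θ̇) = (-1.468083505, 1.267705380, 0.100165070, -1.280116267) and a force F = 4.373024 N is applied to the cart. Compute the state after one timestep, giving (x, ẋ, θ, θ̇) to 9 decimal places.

(-1.411669348, 1.357086247, 0.043198616, -1.376665013)

sinθ=0.099997661, cosθ=0.994987672
temp = (F + m·l·θ̇²·sinθ)/(M+m) = (4.373024 + 0.025741077)/2.358893 = 1.864758205
θ̈ = (g·sinθ − cosθ·temp)/(l·(4/3 − m·cos²θ/(M+m))) = -2.169585981
ẍ = temp − m·l·θ̈·cosθ/(M+m) = 2.008513671
Euler: x'=-1.468083505+0.044501·1.267705380=-1.411669348, ẋ'=1.267705380+0.044501·2.008513671=1.357086247
       θ'=0.100165070+0.044501·-1.280116267=0.043198616, θ̇'=-1.280116267+0.044501·-2.169585981=-1.376665013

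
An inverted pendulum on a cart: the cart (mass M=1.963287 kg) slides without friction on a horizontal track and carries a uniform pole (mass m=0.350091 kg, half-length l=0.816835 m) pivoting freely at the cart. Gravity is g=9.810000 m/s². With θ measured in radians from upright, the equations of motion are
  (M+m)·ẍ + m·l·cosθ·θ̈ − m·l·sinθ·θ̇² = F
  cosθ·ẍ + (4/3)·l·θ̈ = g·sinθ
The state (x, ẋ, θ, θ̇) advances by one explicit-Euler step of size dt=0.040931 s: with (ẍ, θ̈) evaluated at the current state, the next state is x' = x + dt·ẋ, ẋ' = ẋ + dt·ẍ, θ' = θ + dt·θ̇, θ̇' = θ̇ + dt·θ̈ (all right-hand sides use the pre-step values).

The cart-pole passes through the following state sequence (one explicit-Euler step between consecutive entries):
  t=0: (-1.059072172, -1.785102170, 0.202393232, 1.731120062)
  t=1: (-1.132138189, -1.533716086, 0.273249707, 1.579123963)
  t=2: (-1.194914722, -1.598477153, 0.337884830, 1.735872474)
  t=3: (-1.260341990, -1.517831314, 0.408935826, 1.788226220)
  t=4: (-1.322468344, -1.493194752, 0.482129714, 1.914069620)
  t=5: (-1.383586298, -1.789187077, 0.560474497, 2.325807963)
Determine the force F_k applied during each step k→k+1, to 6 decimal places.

step 0→1:
  ẍ = (ẋ'−ẋ)/dt = (-1.533716086−-1.785102170)/0.040931 = 6.141704
  θ̈ = (θ̇'−θ̇)/dt = (1.579123963−1.731120062)/0.040931 = -3.713471
  sinθ=0.201014, cosθ=0.979588
  F = (M+m)·ẍ + m·l·cosθ·θ̈ − m·l·sinθ·θ̇² = 14.208083 + -1.040253 − 0.172265 = 12.995565
step 1→2:
  ẍ = (ẋ'−ẋ)/dt = (-1.598477153−-1.533716086)/0.040931 = -1.582201
  θ̈ = (θ̇'−θ̇)/dt = (1.735872474−1.579123963)/0.040931 = 3.829579
  sinθ=0.269862, cosθ=0.962899
  F = (M+m)·ẍ + m·l·cosθ·θ̈ − m·l·sinθ·θ̇² = -3.660229 + 1.054501 − 0.192437 = -2.798165
step 2→3:
  ẍ = (ẋ'−ẋ)/dt = (-1.517831314−-1.598477153)/0.040931 = 1.970288
  θ̈ = (θ̇'−θ̇)/dt = (1.788226220−1.735872474)/0.040931 = 1.279073
  sinθ=0.331492, cosθ=0.943458
  F = (M+m)·ẍ + m·l·cosθ·θ̈ − m·l·sinθ·θ̇² = 4.558020 + 0.345091 − 0.285643 = 4.617467
step 3→4:
  ẍ = (ẋ'−ẋ)/dt = (-1.493194752−-1.517831314)/0.040931 = 0.601905
  θ̈ = (θ̇'−θ̇)/dt = (1.914069620−1.788226220)/0.040931 = 3.074525
  sinθ=0.397633, cosθ=0.917544
  F = (M+m)·ẍ + m·l·cosθ·θ̈ − m·l·sinθ·θ̇² = 1.392433 + 0.806716 − 0.363616 = 1.835533
step 4→5:
  ẍ = (ẋ'−ẋ)/dt = (-1.789187077−-1.493194752)/0.040931 = -7.231495
  θ̈ = (θ̇'−θ̇)/dt = (2.325807963−1.914069620)/0.040931 = 10.059328
  sinθ=0.463667, cosθ=0.886009
  F = (M+m)·ẍ + m·l·cosθ·θ̈ − m·l·sinθ·θ̇² = -16.729182 + 2.548723 − 0.485777 = -14.666236

F_0 = 12.995565 N
F_1 = -2.798165 N
F_2 = 4.617467 N
F_3 = 1.835533 N
F_4 = -14.666236 N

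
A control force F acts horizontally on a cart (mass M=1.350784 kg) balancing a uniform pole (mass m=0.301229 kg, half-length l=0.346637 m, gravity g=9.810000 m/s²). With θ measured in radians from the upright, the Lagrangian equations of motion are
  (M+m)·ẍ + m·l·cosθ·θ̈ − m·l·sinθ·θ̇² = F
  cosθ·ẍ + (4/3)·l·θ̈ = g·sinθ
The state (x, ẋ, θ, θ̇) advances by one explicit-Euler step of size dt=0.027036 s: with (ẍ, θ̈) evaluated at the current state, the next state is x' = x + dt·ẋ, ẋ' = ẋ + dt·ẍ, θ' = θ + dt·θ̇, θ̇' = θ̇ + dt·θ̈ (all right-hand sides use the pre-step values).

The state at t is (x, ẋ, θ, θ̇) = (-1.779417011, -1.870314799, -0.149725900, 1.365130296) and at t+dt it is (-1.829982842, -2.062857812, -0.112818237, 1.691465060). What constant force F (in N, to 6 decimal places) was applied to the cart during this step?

ẍ = (ẋ'−ẋ)/dt = (-2.062857812−-1.870314799)/0.027036 = -7.121727
θ̈ = (θ̇'−θ̇)/dt = (1.691465060−1.365130296)/0.027036 = 12.070379
sinθ=-0.149167, cosθ=0.988812
F = (M+m)·ẍ + m·l·cosθ·θ̈ − m·l·sinθ·θ̇² = -11.765186 + 1.246253 − -0.029026 = -10.489906

F = -10.489906 N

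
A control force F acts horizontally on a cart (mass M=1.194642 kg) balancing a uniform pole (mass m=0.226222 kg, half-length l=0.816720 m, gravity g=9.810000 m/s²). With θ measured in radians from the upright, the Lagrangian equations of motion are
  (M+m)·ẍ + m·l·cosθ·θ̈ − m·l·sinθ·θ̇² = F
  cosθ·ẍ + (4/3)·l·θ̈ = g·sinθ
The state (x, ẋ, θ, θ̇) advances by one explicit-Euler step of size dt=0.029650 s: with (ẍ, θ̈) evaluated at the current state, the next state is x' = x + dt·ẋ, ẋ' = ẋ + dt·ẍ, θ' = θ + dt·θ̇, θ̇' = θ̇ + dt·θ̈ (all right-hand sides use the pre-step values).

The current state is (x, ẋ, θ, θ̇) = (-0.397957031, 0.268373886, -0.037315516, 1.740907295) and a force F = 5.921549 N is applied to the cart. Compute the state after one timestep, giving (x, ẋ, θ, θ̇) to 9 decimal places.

sinθ=-0.037306857, cosθ=0.999303857
temp = (F + m·l·θ̇²·sinθ)/(M+m) = (5.921549 + -0.020890459)/1.420864 = 4.152866524
θ̈ = (g·sinθ − cosθ·temp)/(l·(4/3 − m·cos²θ/(M+m))) = -4.708498539
ẍ = temp − m·l·θ̈·cosθ/(M+m) = 4.764703221
Euler: x'=-0.397957031+0.029650·0.268373886=-0.389999745, ẋ'=0.268373886+0.029650·4.764703221=0.409647336
       θ'=-0.037315516+0.029650·1.740907295=0.014302385, θ̇'=1.740907295+0.029650·-4.708498539=1.601300313

(-0.389999745, 0.409647336, 0.014302385, 1.601300313)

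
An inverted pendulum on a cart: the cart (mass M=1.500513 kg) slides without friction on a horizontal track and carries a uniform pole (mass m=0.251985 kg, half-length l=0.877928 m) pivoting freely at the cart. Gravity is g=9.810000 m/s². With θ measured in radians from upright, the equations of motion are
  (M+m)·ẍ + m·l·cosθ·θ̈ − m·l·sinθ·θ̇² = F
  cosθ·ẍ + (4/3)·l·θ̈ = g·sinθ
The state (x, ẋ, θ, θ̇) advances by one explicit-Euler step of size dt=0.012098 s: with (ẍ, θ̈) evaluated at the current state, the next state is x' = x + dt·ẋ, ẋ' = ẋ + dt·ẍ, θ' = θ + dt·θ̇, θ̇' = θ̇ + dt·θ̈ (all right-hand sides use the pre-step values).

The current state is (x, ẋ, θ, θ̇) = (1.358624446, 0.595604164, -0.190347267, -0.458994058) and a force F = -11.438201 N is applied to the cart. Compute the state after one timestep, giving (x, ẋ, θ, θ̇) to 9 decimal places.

(1.365830065, 0.510065590, -0.195900177, -0.406422160)

sinθ=-0.189199901, cosθ=0.981938591
temp = (F + m·l·θ̇²·sinθ)/(M+m) = (-11.438201 + -0.008817970)/1.752498 = -6.531829976
θ̈ = (g·sinθ − cosθ·temp)/(l·(4/3 − m·cos²θ/(M+m))) = 4.345503186
ẍ = temp − m·l·θ̈·cosθ/(M+m) = -7.070472281
Euler: x'=1.358624446+0.012098·0.595604164=1.365830065, ẋ'=0.595604164+0.012098·-7.070472281=0.510065590
       θ'=-0.190347267+0.012098·-0.458994058=-0.195900177, θ̇'=-0.458994058+0.012098·4.345503186=-0.406422160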